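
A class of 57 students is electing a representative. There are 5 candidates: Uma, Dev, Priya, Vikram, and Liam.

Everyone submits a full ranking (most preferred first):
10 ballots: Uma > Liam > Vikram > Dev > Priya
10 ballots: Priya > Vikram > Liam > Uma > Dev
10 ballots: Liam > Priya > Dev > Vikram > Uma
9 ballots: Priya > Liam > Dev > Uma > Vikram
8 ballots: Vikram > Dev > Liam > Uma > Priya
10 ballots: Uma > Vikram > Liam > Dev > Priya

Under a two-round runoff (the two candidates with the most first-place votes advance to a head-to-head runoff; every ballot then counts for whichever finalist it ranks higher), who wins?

Priya

Round 1 first-place votes: Uma 20, Dev 0, Priya 19, Vikram 8, Liam 10. Uma and Priya advance.
Runoff: Uma is ranked above Priya on 28 ballots, Priya above Uma on 29.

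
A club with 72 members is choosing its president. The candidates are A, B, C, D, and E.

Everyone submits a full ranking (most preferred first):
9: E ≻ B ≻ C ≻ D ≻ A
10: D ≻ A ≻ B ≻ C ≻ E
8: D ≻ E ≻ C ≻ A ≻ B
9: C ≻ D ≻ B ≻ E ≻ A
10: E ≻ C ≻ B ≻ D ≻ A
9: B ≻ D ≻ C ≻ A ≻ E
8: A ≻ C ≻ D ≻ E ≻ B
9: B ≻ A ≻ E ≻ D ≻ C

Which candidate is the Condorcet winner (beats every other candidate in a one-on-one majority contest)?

B

B vs A: 46–26
B vs C: 37–35
B vs D: 37–35
B vs E: 37–35
B beats every other candidate.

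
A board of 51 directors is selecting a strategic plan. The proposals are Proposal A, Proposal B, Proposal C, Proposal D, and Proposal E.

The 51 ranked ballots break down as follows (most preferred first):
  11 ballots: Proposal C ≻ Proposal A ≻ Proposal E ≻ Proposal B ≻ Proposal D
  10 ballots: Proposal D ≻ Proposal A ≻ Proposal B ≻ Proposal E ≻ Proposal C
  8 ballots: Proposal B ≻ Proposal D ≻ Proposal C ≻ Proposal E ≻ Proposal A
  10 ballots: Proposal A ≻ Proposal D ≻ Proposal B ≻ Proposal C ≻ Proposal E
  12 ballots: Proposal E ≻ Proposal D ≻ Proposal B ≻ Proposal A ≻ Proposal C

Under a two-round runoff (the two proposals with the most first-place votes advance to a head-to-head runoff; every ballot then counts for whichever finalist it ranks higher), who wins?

Round 1 first-place votes: Proposal A 10, Proposal B 8, Proposal C 11, Proposal D 10, Proposal E 12. Proposal E and Proposal C advance.
Runoff: Proposal E is ranked above Proposal C on 22 ballots, Proposal C above Proposal E on 29.

Proposal C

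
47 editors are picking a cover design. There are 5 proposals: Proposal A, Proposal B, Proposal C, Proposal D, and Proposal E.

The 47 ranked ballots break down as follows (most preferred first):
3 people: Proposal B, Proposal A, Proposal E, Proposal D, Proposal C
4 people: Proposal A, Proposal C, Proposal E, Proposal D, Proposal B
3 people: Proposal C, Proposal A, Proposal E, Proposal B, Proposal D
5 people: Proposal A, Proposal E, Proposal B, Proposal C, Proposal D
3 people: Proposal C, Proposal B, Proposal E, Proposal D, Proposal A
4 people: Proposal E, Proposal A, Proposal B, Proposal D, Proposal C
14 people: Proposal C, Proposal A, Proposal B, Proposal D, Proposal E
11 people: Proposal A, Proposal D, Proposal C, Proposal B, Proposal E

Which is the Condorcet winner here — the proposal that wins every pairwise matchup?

Proposal A vs Proposal B: 41–6
Proposal A vs Proposal C: 27–20
Proposal A vs Proposal D: 44–3
Proposal A vs Proposal E: 40–7
Proposal A beats every other proposal.

Proposal A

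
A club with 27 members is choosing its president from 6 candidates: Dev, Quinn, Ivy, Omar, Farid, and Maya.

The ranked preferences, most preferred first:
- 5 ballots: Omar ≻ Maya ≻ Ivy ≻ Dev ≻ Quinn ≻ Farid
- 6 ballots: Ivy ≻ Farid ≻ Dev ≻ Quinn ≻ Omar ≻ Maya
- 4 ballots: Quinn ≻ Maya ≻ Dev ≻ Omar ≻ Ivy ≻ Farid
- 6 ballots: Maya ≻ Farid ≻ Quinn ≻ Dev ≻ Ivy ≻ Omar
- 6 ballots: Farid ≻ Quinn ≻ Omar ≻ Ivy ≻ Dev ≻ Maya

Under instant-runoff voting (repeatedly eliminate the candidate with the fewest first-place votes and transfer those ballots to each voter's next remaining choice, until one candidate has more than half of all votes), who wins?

Maya

Round 1: Dev 0, Quinn 4, Ivy 6, Omar 5, Farid 6, Maya 6. Dev eliminated.
Round 2: Quinn 4, Ivy 6, Omar 5, Farid 6, Maya 6. Quinn eliminated.
Round 3: Ivy 6, Omar 5, Farid 6, Maya 10. Omar eliminated.
Round 4: Ivy 6, Farid 6, Maya 15. Maya has a majority (≥14).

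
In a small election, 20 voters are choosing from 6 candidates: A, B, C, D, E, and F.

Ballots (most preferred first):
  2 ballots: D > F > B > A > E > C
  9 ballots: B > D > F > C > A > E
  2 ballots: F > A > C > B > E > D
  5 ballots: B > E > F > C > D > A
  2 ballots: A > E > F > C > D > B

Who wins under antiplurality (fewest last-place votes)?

F

Last-place votes: A 5, B 2, C 2, D 2, E 9, F 0.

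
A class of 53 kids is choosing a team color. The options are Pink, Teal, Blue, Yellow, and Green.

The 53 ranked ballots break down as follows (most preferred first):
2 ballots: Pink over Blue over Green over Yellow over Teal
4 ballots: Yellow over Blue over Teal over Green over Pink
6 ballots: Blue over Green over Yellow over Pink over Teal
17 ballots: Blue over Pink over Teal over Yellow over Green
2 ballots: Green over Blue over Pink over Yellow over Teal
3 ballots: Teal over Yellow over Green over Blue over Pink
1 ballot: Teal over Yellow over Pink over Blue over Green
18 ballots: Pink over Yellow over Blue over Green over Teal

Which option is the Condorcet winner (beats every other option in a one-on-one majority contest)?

Blue

Blue vs Pink: 32–21
Blue vs Teal: 49–4
Blue vs Yellow: 27–26
Blue vs Green: 48–5
Blue beats every other option.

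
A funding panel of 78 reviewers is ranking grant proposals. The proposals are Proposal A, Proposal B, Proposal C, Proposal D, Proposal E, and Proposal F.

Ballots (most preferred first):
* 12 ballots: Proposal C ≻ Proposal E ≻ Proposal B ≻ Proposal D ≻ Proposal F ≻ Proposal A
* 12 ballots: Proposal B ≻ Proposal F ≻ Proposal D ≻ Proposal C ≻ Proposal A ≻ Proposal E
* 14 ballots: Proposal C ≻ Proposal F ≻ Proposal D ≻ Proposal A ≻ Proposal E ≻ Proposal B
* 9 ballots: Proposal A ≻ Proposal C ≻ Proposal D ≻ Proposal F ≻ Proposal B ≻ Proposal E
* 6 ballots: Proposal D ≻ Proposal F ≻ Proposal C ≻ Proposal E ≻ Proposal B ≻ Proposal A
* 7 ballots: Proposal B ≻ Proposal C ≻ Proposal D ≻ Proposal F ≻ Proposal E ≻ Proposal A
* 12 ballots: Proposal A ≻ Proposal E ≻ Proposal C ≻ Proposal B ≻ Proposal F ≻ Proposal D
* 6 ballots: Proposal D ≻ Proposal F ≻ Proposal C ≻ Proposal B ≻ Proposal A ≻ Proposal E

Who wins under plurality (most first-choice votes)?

Proposal C

First-place votes: Proposal A 21, Proposal B 19, Proposal C 26, Proposal D 12, Proposal E 0, Proposal F 0.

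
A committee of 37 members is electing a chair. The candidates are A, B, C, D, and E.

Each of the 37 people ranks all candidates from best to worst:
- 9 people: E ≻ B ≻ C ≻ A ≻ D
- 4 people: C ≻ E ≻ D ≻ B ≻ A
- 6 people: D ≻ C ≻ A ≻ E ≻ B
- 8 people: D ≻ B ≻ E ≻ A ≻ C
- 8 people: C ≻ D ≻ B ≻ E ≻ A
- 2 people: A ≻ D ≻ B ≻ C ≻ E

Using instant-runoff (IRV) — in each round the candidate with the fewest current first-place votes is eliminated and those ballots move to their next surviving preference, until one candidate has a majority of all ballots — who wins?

C

Round 1: A 2, B 0, C 12, D 14, E 9. B eliminated.
Round 2: A 2, C 12, D 14, E 9. A eliminated.
Round 3: C 12, D 16, E 9. E eliminated.
Round 4: C 21, D 16. C has a majority (≥19).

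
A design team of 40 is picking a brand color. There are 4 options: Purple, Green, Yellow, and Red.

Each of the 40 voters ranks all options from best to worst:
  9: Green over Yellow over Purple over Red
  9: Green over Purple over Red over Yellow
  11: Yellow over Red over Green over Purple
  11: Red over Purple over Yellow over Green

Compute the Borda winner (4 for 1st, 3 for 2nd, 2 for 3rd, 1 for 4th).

Green

Purple: 9×2 + 9×3 + 11×1 + 11×3 = 89
Green: 9×4 + 9×4 + 11×2 + 11×1 = 105
Yellow: 9×3 + 9×1 + 11×4 + 11×2 = 102
Red: 9×1 + 9×2 + 11×3 + 11×4 = 104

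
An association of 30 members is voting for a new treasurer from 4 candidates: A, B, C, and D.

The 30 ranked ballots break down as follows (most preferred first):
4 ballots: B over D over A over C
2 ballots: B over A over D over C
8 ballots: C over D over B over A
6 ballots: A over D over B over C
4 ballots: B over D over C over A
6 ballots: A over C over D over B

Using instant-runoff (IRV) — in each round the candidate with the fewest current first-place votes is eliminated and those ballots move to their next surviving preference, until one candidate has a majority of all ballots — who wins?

Round 1: A 12, B 10, C 8, D 0. D eliminated.
Round 2: A 12, B 10, C 8. C eliminated.
Round 3: A 12, B 18. B has a majority (≥16).

B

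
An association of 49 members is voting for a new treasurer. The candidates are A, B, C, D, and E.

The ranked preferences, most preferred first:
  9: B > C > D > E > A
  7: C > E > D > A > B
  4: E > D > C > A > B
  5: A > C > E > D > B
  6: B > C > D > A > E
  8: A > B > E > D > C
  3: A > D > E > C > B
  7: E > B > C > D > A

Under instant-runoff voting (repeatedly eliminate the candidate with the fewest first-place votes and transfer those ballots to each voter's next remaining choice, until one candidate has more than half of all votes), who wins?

E

Round 1: A 16, B 15, C 7, D 0, E 11. D eliminated.
Round 2: A 16, B 15, C 7, E 11. C eliminated.
Round 3: A 16, B 15, E 18. B eliminated.
Round 4: A 22, E 27. E has a majority (≥25).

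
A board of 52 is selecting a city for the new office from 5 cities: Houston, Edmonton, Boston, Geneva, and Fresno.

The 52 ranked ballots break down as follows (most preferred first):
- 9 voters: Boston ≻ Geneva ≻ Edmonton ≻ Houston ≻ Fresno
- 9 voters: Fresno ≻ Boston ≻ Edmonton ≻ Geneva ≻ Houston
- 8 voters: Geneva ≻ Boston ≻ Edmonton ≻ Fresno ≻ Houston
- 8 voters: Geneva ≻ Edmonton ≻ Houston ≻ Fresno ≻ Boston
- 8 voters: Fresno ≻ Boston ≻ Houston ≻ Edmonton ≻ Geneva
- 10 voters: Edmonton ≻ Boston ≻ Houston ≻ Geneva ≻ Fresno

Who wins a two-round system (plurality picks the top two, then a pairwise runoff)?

Geneva

Round 1 first-place votes: Houston 0, Edmonton 10, Boston 9, Geneva 16, Fresno 17. Fresno and Geneva advance.
Runoff: Fresno is ranked above Geneva on 17 ballots, Geneva above Fresno on 35.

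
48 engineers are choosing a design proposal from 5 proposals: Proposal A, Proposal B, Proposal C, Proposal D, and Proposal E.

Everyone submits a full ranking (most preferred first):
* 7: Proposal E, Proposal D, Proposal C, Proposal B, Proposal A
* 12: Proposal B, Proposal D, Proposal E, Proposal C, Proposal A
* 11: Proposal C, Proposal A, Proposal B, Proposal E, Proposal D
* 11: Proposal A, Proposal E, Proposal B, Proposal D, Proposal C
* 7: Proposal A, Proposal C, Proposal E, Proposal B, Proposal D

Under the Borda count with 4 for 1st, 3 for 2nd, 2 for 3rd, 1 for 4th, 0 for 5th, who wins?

Proposal A: 7×0 + 12×0 + 11×3 + 11×4 + 7×4 = 105
Proposal B: 7×1 + 12×4 + 11×2 + 11×2 + 7×1 = 106
Proposal C: 7×2 + 12×1 + 11×4 + 11×0 + 7×3 = 91
Proposal D: 7×3 + 12×3 + 11×0 + 11×1 + 7×0 = 68
Proposal E: 7×4 + 12×2 + 11×1 + 11×3 + 7×2 = 110

Proposal E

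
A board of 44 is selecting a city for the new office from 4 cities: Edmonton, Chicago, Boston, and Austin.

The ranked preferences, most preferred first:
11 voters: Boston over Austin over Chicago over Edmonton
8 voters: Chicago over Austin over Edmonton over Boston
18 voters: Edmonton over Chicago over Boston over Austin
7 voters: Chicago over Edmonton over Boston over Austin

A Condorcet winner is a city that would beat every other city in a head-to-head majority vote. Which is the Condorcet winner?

Chicago vs Edmonton: 26–18
Chicago vs Boston: 33–11
Chicago vs Austin: 33–11
Chicago beats every other city.

Chicago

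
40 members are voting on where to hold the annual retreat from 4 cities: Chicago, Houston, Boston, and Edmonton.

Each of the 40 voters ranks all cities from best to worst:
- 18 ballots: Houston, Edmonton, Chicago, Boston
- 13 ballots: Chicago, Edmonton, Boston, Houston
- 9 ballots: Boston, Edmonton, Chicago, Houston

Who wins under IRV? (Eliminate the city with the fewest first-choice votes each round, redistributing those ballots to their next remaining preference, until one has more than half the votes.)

Chicago

Round 1: Chicago 13, Houston 18, Boston 9, Edmonton 0. Edmonton eliminated.
Round 2: Chicago 13, Houston 18, Boston 9. Boston eliminated.
Round 3: Chicago 22, Houston 18. Chicago has a majority (≥21).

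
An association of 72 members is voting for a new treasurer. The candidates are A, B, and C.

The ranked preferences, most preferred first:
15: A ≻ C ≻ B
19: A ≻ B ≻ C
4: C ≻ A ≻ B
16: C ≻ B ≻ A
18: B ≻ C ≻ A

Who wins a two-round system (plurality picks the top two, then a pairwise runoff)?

Round 1 first-place votes: A 34, B 18, C 20. A and C advance.
Runoff: A is ranked above C on 34 ballots, C above A on 38.

C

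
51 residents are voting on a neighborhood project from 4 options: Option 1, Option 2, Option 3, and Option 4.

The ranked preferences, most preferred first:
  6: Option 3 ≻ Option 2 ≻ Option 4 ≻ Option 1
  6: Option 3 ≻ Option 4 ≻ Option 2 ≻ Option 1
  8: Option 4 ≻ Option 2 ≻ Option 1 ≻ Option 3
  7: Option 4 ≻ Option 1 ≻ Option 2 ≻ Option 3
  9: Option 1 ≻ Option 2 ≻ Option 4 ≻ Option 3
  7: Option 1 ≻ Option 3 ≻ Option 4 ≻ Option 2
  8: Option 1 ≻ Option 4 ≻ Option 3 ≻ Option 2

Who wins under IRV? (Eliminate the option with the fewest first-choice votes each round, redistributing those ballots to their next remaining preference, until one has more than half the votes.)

Round 1: Option 1 24, Option 2 0, Option 3 12, Option 4 15. Option 2 eliminated.
Round 2: Option 1 24, Option 3 12, Option 4 15. Option 3 eliminated.
Round 3: Option 1 24, Option 4 27. Option 4 has a majority (≥26).

Option 4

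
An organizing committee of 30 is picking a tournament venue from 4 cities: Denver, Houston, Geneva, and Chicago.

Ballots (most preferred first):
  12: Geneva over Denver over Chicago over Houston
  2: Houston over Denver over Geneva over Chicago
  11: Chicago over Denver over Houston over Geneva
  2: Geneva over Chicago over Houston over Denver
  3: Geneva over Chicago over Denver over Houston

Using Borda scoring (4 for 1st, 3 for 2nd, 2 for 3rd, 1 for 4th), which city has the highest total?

Denver: 12×3 + 2×3 + 11×3 + 2×1 + 3×2 = 83
Houston: 12×1 + 2×4 + 11×2 + 2×2 + 3×1 = 49
Geneva: 12×4 + 2×2 + 11×1 + 2×4 + 3×4 = 83
Chicago: 12×2 + 2×1 + 11×4 + 2×3 + 3×3 = 85

Chicago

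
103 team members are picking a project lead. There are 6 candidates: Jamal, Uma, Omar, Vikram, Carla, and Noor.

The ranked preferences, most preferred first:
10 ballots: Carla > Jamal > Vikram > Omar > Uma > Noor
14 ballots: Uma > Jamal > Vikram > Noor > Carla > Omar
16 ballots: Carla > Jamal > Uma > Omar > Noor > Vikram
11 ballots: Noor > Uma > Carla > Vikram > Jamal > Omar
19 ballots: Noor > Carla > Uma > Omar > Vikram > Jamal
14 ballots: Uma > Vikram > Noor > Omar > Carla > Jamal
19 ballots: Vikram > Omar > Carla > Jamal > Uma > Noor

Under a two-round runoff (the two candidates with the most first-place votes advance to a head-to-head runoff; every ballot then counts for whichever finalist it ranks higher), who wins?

Uma

Round 1 first-place votes: Jamal 0, Uma 28, Omar 0, Vikram 19, Carla 26, Noor 30. Noor and Uma advance.
Runoff: Noor is ranked above Uma on 30 ballots, Uma above Noor on 73.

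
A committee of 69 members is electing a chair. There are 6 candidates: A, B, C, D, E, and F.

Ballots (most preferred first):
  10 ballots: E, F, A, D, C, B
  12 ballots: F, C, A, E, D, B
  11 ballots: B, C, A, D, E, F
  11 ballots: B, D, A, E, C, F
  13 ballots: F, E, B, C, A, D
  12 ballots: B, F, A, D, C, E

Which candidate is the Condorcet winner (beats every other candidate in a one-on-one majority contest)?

F

F vs A: 47–22
F vs B: 35–34
F vs C: 47–22
F vs D: 47–22
F vs E: 37–32
F beats every other candidate.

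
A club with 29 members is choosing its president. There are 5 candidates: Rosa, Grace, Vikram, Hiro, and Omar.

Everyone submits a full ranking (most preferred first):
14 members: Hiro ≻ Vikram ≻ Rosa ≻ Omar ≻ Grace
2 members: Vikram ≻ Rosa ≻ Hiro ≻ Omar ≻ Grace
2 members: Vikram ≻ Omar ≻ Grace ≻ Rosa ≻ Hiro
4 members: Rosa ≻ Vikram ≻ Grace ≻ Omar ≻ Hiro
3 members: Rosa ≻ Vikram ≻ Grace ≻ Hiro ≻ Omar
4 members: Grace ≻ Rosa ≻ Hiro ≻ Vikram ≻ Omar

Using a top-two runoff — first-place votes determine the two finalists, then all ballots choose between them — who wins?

Rosa

Round 1 first-place votes: Rosa 7, Grace 4, Vikram 4, Hiro 14, Omar 0. Hiro and Rosa advance.
Runoff: Hiro is ranked above Rosa on 14 ballots, Rosa above Hiro on 15.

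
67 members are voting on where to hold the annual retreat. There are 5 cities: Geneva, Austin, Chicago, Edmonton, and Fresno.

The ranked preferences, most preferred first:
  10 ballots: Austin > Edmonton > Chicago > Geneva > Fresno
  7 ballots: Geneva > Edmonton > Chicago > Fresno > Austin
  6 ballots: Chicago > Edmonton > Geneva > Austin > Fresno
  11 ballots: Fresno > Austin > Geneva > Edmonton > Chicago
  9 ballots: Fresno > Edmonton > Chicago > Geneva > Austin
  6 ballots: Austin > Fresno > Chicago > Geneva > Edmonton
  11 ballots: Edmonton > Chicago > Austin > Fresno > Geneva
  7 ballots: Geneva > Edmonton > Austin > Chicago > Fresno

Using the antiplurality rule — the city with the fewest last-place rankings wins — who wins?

Last-place votes: Geneva 11, Austin 16, Chicago 11, Edmonton 6, Fresno 23.

Edmonton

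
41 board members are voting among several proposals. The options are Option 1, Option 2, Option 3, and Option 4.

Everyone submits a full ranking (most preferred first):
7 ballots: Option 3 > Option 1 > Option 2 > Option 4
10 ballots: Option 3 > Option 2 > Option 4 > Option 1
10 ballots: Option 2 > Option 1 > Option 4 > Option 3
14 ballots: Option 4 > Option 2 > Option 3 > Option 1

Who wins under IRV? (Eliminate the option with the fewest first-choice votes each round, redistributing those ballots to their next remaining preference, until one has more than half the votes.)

Round 1: Option 1 0, Option 2 10, Option 3 17, Option 4 14. Option 1 eliminated.
Round 2: Option 2 10, Option 3 17, Option 4 14. Option 2 eliminated.
Round 3: Option 3 17, Option 4 24. Option 4 has a majority (≥21).

Option 4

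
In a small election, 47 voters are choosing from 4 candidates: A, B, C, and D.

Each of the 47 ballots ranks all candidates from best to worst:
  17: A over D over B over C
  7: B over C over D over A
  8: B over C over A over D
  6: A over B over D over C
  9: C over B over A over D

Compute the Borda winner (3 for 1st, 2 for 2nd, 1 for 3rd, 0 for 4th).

A: 17×3 + 7×0 + 8×1 + 6×3 + 9×1 = 86
B: 17×1 + 7×3 + 8×3 + 6×2 + 9×2 = 92
C: 17×0 + 7×2 + 8×2 + 6×0 + 9×3 = 57
D: 17×2 + 7×1 + 8×0 + 6×1 + 9×0 = 47

B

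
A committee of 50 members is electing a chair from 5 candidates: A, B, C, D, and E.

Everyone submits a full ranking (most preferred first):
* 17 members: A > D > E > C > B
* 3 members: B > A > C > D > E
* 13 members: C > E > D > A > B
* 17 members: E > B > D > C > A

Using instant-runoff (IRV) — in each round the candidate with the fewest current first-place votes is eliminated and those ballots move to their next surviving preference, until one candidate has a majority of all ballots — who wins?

Round 1: A 17, B 3, C 13, D 0, E 17. D eliminated.
Round 2: A 17, B 3, C 13, E 17. B eliminated.
Round 3: A 20, C 13, E 17. C eliminated.
Round 4: A 20, E 30. E has a majority (≥26).

E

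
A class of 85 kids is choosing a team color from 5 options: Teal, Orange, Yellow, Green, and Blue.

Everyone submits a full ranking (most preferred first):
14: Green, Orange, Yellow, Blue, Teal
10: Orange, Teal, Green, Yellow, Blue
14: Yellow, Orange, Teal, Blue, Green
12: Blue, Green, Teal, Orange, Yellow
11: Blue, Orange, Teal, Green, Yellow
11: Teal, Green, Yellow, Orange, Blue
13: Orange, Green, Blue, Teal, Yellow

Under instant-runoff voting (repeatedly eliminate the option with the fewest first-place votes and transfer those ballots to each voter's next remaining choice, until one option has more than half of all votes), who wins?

Round 1: Teal 11, Orange 23, Yellow 14, Green 14, Blue 23. Teal eliminated.
Round 2: Orange 23, Yellow 14, Green 25, Blue 23. Yellow eliminated.
Round 3: Orange 37, Green 25, Blue 23. Blue eliminated.
Round 4: Orange 48, Green 37. Orange has a majority (≥43).

Orange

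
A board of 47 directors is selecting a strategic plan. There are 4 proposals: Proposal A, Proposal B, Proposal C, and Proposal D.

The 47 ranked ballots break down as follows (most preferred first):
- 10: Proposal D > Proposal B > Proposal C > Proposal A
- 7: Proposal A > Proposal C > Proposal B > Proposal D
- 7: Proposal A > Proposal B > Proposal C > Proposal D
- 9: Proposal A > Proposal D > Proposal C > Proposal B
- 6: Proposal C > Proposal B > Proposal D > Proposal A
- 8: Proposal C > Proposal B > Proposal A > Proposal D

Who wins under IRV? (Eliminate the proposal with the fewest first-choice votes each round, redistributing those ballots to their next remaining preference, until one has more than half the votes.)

Proposal C

Round 1: Proposal A 23, Proposal B 0, Proposal C 14, Proposal D 10. Proposal B eliminated.
Round 2: Proposal A 23, Proposal C 14, Proposal D 10. Proposal D eliminated.
Round 3: Proposal A 23, Proposal C 24. Proposal C has a majority (≥24).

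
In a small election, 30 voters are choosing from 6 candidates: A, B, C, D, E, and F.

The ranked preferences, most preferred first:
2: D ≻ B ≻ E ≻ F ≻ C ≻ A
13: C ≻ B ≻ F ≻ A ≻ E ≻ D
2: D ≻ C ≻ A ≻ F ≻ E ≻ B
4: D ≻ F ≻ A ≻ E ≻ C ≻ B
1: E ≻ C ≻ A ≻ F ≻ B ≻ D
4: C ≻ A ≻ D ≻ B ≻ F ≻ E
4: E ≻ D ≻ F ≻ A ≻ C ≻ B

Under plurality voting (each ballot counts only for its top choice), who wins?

C

First-place votes: A 0, B 0, C 17, D 8, E 5, F 0.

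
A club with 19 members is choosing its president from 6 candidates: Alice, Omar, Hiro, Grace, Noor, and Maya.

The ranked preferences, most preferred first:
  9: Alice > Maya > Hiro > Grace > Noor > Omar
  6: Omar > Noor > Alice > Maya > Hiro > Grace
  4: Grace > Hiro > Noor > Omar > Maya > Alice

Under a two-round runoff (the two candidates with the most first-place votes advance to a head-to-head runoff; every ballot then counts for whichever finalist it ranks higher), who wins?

Round 1 first-place votes: Alice 9, Omar 6, Hiro 0, Grace 4, Noor 0, Maya 0. Alice and Omar advance.
Runoff: Alice is ranked above Omar on 9 ballots, Omar above Alice on 10.

Omar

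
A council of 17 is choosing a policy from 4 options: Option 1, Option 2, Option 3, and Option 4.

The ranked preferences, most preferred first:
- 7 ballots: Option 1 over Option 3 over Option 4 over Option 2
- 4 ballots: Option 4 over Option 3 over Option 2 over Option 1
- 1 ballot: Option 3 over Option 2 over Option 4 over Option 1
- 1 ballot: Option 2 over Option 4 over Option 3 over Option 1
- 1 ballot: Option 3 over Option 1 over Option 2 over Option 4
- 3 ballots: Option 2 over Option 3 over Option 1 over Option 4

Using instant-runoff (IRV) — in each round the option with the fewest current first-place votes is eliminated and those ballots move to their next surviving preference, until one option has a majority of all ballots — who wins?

Option 2

Round 1: Option 1 7, Option 2 4, Option 3 2, Option 4 4. Option 3 eliminated.
Round 2: Option 1 8, Option 2 5, Option 4 4. Option 4 eliminated.
Round 3: Option 1 8, Option 2 9. Option 2 has a majority (≥9).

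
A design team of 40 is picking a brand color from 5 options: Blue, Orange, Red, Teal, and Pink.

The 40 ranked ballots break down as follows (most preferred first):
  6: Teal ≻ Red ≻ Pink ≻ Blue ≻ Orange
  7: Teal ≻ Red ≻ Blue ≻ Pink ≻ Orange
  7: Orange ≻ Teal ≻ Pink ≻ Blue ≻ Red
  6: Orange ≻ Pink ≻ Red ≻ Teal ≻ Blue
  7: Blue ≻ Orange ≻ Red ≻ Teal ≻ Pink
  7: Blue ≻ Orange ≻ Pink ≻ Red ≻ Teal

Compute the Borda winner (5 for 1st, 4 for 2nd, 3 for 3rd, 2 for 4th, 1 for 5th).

Blue: 6×2 + 7×3 + 7×2 + 6×1 + 7×5 + 7×5 = 123
Orange: 6×1 + 7×1 + 7×5 + 6×5 + 7×4 + 7×4 = 134
Red: 6×4 + 7×4 + 7×1 + 6×3 + 7×3 + 7×2 = 112
Teal: 6×5 + 7×5 + 7×4 + 6×2 + 7×2 + 7×1 = 126
Pink: 6×3 + 7×2 + 7×3 + 6×4 + 7×1 + 7×3 = 105

Orange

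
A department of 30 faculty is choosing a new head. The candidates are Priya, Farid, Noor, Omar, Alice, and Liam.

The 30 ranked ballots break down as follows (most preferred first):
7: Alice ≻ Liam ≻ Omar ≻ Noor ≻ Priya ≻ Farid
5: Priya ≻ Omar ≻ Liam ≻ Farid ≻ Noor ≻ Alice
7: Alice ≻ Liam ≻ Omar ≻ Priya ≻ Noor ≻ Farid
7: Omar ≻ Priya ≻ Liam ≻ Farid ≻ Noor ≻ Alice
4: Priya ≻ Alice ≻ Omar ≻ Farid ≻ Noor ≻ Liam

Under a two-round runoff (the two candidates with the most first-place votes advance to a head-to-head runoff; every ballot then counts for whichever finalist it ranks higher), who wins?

Round 1 first-place votes: Priya 9, Farid 0, Noor 0, Omar 7, Alice 14, Liam 0. Alice and Priya advance.
Runoff: Alice is ranked above Priya on 14 ballots, Priya above Alice on 16.

Priya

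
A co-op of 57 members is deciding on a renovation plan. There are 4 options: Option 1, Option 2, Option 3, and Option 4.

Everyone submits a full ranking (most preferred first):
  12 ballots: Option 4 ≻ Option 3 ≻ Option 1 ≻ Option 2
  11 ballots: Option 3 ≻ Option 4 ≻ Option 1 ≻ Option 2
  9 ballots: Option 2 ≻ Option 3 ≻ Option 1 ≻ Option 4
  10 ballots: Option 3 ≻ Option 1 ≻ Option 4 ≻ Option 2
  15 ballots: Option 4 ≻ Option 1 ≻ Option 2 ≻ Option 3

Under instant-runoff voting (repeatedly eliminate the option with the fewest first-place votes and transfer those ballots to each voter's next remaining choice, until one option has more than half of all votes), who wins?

Round 1: Option 1 0, Option 2 9, Option 3 21, Option 4 27. Option 1 eliminated.
Round 2: Option 2 9, Option 3 21, Option 4 27. Option 2 eliminated.
Round 3: Option 3 30, Option 4 27. Option 3 has a majority (≥29).

Option 3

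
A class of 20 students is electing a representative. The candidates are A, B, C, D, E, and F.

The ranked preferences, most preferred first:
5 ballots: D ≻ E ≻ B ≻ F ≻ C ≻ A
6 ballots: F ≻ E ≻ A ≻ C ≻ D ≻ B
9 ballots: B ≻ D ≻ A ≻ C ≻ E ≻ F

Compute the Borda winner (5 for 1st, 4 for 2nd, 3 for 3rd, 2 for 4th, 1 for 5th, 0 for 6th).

D

A: 5×0 + 6×3 + 9×3 = 45
B: 5×3 + 6×0 + 9×5 = 60
C: 5×1 + 6×2 + 9×2 = 35
D: 5×5 + 6×1 + 9×4 = 67
E: 5×4 + 6×4 + 9×1 = 53
F: 5×2 + 6×5 + 9×0 = 40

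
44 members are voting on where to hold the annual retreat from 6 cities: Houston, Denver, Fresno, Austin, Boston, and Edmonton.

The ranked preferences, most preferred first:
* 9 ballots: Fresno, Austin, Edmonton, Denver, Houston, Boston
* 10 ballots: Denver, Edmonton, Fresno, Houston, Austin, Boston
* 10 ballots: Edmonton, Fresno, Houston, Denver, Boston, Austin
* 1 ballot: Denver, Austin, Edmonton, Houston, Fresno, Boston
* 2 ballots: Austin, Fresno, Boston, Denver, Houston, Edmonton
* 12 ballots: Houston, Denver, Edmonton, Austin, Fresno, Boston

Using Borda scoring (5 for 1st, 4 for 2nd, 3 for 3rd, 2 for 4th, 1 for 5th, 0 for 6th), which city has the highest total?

Houston: 9×1 + 10×2 + 10×3 + 1×2 + 2×1 + 12×5 = 123
Denver: 9×2 + 10×5 + 10×2 + 1×5 + 2×2 + 12×4 = 145
Fresno: 9×5 + 10×3 + 10×4 + 1×1 + 2×4 + 12×1 = 136
Austin: 9×4 + 10×1 + 10×0 + 1×4 + 2×5 + 12×2 = 84
Boston: 9×0 + 10×0 + 10×1 + 1×0 + 2×3 + 12×0 = 16
Edmonton: 9×3 + 10×4 + 10×5 + 1×3 + 2×0 + 12×3 = 156

Edmonton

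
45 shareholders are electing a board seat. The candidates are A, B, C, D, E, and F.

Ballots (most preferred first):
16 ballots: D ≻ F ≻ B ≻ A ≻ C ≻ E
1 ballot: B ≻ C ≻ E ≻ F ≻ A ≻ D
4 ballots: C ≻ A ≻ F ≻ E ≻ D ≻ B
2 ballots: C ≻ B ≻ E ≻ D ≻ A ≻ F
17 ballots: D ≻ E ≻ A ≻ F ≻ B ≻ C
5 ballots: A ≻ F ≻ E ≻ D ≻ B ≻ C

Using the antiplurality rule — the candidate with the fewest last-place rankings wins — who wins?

A

Last-place votes: A 0, B 4, C 22, D 1, E 16, F 2.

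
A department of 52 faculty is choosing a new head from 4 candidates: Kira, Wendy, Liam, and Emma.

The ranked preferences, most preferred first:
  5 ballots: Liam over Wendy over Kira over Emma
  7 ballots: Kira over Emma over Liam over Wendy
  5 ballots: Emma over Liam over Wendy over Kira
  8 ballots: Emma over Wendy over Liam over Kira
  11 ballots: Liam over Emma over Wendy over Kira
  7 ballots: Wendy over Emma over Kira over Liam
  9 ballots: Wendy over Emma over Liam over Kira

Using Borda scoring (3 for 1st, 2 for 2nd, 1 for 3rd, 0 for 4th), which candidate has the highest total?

Emma

Kira: 5×1 + 7×3 + 5×0 + 8×0 + 11×0 + 7×1 + 9×0 = 33
Wendy: 5×2 + 7×0 + 5×1 + 8×2 + 11×1 + 7×3 + 9×3 = 90
Liam: 5×3 + 7×1 + 5×2 + 8×1 + 11×3 + 7×0 + 9×1 = 82
Emma: 5×0 + 7×2 + 5×3 + 8×3 + 11×2 + 7×2 + 9×2 = 107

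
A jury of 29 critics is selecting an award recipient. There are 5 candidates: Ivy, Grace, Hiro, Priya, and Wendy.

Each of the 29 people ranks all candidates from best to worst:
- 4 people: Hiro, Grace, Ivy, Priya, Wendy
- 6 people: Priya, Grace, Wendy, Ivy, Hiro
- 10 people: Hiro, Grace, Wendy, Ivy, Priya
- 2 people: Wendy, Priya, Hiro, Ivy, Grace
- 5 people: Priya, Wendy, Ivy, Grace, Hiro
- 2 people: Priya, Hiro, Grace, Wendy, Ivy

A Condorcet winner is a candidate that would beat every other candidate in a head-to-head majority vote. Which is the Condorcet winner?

Priya

Priya vs Ivy: 15–14
Priya vs Grace: 15–14
Priya vs Hiro: 15–14
Priya vs Wendy: 17–12
Priya beats every other candidate.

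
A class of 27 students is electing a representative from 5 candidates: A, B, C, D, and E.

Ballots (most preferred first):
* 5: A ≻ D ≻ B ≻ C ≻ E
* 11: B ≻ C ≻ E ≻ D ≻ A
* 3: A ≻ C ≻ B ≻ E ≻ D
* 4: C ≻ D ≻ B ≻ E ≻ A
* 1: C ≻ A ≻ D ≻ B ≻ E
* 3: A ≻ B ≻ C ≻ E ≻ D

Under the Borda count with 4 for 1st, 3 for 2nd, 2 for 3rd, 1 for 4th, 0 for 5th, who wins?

A: 5×4 + 11×0 + 3×4 + 4×0 + 1×3 + 3×4 = 47
B: 5×2 + 11×4 + 3×2 + 4×2 + 1×1 + 3×3 = 78
C: 5×1 + 11×3 + 3×3 + 4×4 + 1×4 + 3×2 = 73
D: 5×3 + 11×1 + 3×0 + 4×3 + 1×2 + 3×0 = 40
E: 5×0 + 11×2 + 3×1 + 4×1 + 1×0 + 3×1 = 32

B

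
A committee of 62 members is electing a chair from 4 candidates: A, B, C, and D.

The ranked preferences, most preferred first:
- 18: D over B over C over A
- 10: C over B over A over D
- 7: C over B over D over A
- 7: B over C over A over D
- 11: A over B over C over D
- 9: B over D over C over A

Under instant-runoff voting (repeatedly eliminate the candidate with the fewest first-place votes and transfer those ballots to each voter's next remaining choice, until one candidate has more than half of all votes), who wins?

B

Round 1: A 11, B 16, C 17, D 18. A eliminated.
Round 2: B 27, C 17, D 18. C eliminated.
Round 3: B 44, D 18. B has a majority (≥32).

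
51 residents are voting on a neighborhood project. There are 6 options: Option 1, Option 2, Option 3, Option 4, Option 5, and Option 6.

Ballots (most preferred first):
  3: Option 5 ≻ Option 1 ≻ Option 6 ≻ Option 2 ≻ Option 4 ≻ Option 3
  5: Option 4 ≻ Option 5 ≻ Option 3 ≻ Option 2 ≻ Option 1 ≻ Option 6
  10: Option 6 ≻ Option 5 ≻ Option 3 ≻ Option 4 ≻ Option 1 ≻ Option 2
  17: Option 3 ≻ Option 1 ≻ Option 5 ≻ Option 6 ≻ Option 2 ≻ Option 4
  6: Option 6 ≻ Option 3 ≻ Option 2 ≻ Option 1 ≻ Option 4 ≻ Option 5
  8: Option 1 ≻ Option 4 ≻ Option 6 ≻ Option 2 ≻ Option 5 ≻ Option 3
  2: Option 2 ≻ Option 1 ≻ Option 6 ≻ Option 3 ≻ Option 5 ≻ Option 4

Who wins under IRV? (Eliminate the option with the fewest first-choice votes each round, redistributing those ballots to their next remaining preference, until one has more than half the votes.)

Round 1: Option 1 8, Option 2 2, Option 3 17, Option 4 5, Option 5 3, Option 6 16. Option 2 eliminated.
Round 2: Option 1 10, Option 3 17, Option 4 5, Option 5 3, Option 6 16. Option 5 eliminated.
Round 3: Option 1 13, Option 3 17, Option 4 5, Option 6 16. Option 4 eliminated.
Round 4: Option 1 13, Option 3 22, Option 6 16. Option 1 eliminated.
Round 5: Option 3 22, Option 6 29. Option 6 has a majority (≥26).

Option 6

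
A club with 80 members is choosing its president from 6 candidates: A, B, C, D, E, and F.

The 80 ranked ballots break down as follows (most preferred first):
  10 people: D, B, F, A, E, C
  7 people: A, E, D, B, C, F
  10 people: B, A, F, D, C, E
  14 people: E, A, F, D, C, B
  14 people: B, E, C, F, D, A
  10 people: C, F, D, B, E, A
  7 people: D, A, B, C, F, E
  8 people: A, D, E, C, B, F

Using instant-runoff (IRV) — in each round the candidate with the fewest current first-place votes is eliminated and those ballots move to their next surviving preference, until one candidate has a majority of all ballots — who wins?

Round 1: A 15, B 24, C 10, D 17, E 14, F 0. F eliminated.
Round 2: A 15, B 24, C 10, D 17, E 14. C eliminated.
Round 3: A 15, B 24, D 27, E 14. E eliminated.
Round 4: A 29, B 24, D 27. B eliminated.
Round 5: A 39, D 41. D has a majority (≥41).

D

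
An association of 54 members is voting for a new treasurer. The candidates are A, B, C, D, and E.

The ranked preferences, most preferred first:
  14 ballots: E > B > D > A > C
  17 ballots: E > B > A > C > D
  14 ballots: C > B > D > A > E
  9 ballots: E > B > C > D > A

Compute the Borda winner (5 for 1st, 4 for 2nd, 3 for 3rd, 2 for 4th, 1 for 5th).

B

A: 14×2 + 17×3 + 14×2 + 9×1 = 116
B: 14×4 + 17×4 + 14×4 + 9×4 = 216
C: 14×1 + 17×2 + 14×5 + 9×3 = 145
D: 14×3 + 17×1 + 14×3 + 9×2 = 119
E: 14×5 + 17×5 + 14×1 + 9×5 = 214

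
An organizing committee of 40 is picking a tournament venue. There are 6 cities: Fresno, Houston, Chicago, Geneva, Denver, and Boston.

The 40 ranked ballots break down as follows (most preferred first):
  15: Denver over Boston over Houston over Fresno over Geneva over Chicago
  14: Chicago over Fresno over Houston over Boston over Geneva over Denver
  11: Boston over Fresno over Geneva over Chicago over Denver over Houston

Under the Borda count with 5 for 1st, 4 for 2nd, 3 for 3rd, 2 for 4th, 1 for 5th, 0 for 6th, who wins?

Boston

Fresno: 15×2 + 14×4 + 11×4 = 130
Houston: 15×3 + 14×3 + 11×0 = 87
Chicago: 15×0 + 14×5 + 11×2 = 92
Geneva: 15×1 + 14×1 + 11×3 = 62
Denver: 15×5 + 14×0 + 11×1 = 86
Boston: 15×4 + 14×2 + 11×5 = 143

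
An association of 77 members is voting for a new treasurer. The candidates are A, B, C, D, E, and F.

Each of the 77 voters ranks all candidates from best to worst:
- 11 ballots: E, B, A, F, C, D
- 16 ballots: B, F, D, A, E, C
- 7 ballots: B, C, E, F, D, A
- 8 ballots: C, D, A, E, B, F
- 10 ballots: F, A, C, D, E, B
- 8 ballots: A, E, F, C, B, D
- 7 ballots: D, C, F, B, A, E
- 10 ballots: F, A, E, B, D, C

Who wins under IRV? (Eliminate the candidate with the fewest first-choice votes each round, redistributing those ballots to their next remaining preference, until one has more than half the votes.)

Round 1: A 8, B 23, C 8, D 7, E 11, F 20. D eliminated.
Round 2: A 8, B 23, C 15, E 11, F 20. A eliminated.
Round 3: B 23, C 15, E 19, F 20. C eliminated.
Round 4: B 23, E 27, F 27. B eliminated.
Round 5: E 34, F 43. F has a majority (≥39).

F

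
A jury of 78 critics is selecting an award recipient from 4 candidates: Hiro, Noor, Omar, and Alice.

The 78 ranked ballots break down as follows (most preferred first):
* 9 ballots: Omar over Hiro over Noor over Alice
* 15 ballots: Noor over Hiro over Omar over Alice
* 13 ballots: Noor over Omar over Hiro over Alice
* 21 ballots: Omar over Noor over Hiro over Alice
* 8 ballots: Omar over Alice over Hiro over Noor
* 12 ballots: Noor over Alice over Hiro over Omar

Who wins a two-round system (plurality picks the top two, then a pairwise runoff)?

Noor

Round 1 first-place votes: Hiro 0, Noor 40, Omar 38, Alice 0. Noor and Omar advance.
Runoff: Noor is ranked above Omar on 40 ballots, Omar above Noor on 38.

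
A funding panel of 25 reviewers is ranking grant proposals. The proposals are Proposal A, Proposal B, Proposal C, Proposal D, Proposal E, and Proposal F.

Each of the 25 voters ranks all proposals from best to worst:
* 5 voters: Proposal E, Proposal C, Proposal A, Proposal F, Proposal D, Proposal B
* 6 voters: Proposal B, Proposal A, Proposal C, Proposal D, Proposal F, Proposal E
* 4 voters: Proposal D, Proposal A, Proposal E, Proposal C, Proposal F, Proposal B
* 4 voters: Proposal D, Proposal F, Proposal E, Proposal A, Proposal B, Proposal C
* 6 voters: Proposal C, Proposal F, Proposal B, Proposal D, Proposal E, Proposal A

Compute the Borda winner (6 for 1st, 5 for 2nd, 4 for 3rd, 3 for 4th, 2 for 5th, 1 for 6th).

Proposal A: 5×4 + 6×5 + 4×5 + 4×3 + 6×1 = 88
Proposal B: 5×1 + 6×6 + 4×1 + 4×2 + 6×4 = 77
Proposal C: 5×5 + 6×4 + 4×3 + 4×1 + 6×6 = 101
Proposal D: 5×2 + 6×3 + 4×6 + 4×6 + 6×3 = 94
Proposal E: 5×6 + 6×1 + 4×4 + 4×4 + 6×2 = 80
Proposal F: 5×3 + 6×2 + 4×2 + 4×5 + 6×5 = 85

Proposal C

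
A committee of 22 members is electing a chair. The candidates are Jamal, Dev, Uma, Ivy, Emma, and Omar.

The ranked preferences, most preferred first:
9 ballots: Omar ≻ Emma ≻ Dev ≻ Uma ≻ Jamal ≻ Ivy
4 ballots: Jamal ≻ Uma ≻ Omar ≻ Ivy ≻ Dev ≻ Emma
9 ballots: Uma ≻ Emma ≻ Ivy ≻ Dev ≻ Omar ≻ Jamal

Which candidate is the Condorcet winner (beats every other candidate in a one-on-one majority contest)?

Uma vs Jamal: 18–4
Uma vs Dev: 13–9
Uma vs Ivy: 22–0
Uma vs Emma: 13–9
Uma vs Omar: 13–9
Uma beats every other candidate.

Uma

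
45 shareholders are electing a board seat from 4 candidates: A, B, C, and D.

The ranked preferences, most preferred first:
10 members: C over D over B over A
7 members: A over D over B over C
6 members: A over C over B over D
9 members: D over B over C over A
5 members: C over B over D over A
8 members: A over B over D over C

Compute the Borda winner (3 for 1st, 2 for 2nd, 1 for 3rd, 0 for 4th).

D

A: 10×0 + 7×3 + 6×3 + 9×0 + 5×0 + 8×3 = 63
B: 10×1 + 7×1 + 6×1 + 9×2 + 5×2 + 8×2 = 67
C: 10×3 + 7×0 + 6×2 + 9×1 + 5×3 + 8×0 = 66
D: 10×2 + 7×2 + 6×0 + 9×3 + 5×1 + 8×1 = 74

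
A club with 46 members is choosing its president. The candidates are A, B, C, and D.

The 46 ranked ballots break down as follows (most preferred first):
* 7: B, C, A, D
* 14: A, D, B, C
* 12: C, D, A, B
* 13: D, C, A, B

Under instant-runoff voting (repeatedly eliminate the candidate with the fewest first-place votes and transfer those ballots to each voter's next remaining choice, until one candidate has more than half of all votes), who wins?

C

Round 1: A 14, B 7, C 12, D 13. B eliminated.
Round 2: A 14, C 19, D 13. D eliminated.
Round 3: A 14, C 32. C has a majority (≥24).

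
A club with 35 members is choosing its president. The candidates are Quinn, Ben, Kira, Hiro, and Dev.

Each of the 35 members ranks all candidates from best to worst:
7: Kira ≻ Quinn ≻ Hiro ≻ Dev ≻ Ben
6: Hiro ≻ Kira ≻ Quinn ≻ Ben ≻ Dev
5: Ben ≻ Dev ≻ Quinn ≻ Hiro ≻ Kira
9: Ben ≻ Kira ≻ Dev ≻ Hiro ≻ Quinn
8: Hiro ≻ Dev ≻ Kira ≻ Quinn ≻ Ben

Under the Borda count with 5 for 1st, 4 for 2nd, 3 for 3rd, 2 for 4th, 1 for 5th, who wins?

Quinn: 7×4 + 6×3 + 5×3 + 9×1 + 8×2 = 86
Ben: 7×1 + 6×2 + 5×5 + 9×5 + 8×1 = 97
Kira: 7×5 + 6×4 + 5×1 + 9×4 + 8×3 = 124
Hiro: 7×3 + 6×5 + 5×2 + 9×2 + 8×5 = 119
Dev: 7×2 + 6×1 + 5×4 + 9×3 + 8×4 = 99

Kira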